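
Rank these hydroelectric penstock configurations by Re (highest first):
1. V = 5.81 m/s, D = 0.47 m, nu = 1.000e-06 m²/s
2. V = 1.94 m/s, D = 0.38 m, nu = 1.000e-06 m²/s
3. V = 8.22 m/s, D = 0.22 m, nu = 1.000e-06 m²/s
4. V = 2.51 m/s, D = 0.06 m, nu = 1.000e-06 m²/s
Case 1: Re = 2.731e+06
Case 2: Re = 737200
Case 3: Re = 1.808e+06
Case 4: Re = 150600
Ranking (highest first): 1, 3, 2, 4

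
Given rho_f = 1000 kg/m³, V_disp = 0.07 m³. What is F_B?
Formula: F_B = \rho_f g V_{disp}
F_B = 1000·9.81·0.07 = 686.7 N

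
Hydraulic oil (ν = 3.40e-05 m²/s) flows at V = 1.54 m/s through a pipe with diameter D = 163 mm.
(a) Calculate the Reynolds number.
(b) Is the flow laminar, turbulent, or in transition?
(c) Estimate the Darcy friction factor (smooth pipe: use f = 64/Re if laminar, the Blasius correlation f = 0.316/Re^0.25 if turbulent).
(a) Re = V·D/ν = 1.54·0.163/3.40e-05 = 7382.9
(b) Flow regime: turbulent (Re > 4000)
(c) Friction factor: f = 0.316/Re^0.25 = 0.316/7382.9^0.25 = 0.03409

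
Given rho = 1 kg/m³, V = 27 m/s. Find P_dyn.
Formula: P_{dyn} = \frac{1}{2} \rho V^2
P_dyn = 0.5·1·27²/1000 = 0.3645 kPa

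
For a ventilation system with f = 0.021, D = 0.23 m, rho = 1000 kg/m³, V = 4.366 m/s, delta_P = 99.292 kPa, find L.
Formula: \Delta P = f \frac{L}{D} \frac{\rho V^2}{2}
Substituting knowns: 99.292 = 0.021·(L/0.23)·0.5·1000·4.366²/1000
Solving for L: L = (99.292·1000)·0.23/(0.021·0.5·1000·4.366²) = 114.1 m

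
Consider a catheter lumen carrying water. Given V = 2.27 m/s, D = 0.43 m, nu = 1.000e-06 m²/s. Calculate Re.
Formula: Re = \frac{V D}{\nu}
Re = 2.27·0.43/1.000e-06 = 976100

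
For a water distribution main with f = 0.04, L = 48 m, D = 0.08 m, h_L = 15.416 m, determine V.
Formula: h_L = f \frac{L}{D} \frac{V^2}{2g}
Substituting knowns: 15.416 = 0.04·(48/0.08)·V²/(2·9.81)
Solving for V: V = √(15.416·2·9.81/(0.04·(48/0.08))) = 3.55 m/s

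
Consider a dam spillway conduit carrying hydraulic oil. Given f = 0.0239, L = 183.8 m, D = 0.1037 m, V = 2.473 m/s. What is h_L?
Formula: h_L = f \frac{L}{D} \frac{V^2}{2g}
h_L = 0.0239·(183.8/0.1037)·2.473²/(2·9.81) = 13.2 m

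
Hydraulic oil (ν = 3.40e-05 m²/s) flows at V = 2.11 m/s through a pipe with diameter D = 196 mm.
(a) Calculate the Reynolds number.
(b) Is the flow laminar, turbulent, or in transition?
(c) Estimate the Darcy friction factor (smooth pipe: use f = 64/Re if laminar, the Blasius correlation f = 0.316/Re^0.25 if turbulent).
(a) Re = V·D/ν = 2.11·0.196/3.40e-05 = 12164
(b) Flow regime: turbulent (Re > 4000)
(c) Friction factor: f = 0.316/Re^0.25 = 0.316/12164^0.25 = 0.03009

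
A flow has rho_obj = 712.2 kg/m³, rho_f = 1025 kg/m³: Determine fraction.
Formula: f_{sub} = \frac{\rho_{obj}}{\rho_f}
fraction = 712.2/1025 = 0.6948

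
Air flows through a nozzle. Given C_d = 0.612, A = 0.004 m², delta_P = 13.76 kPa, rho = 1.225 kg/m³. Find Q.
Formula: Q = C_d A \sqrt{\frac{2 \Delta P}{\rho}}
Q = 0.612·0.004·√(2·(13.76·1000)/1.225)·1000 = 366.9 L/s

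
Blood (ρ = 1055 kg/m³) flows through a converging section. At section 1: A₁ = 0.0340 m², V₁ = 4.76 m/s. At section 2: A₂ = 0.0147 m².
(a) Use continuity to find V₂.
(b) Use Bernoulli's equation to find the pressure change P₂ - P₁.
(a) Continuity: A₁V₁=A₂V₂ -> V₂=A₁V₁/A₂=0.0340*4.76/0.0147=11.01 m/s
(b) Bernoulli: P₂-P₁=0.5*rho*(V₁^2-V₂^2)/1000=0.5*1055*(4.76^2-11.01^2)/1000=-51.99 kPa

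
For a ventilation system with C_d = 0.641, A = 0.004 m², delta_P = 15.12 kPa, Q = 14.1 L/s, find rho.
Formula: Q = C_d A \sqrt{\frac{2 \Delta P}{\rho}}
Substituting knowns: 14.1 = 0.641·0.004·√(2·(15.12·1000)/rho)·1000
Solving for rho: rho = 2·(15.12·1000)/((14.1/1000)/(0.641·0.004))² = 1000 kg/m³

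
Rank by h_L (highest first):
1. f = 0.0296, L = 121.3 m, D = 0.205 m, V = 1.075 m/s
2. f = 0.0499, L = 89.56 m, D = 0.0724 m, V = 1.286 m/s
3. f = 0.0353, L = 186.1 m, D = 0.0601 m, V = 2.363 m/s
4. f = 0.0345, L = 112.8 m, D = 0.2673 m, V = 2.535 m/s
Case 1: h_L = 1.032 m
Case 2: h_L = 5.203 m
Case 3: h_L = 31.11 m
Case 4: h_L = 4.769 m
Ranking (highest first): 3, 2, 4, 1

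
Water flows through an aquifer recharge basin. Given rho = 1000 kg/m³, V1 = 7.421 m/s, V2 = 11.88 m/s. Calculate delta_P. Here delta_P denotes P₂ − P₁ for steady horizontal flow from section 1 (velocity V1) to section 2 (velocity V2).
Formula: \Delta P = \frac{1}{2} \rho (V_1^2 - V_2^2)
delta_P = 0.5·1000·(7.421² − 11.88²)/1000 = -43.03 kPa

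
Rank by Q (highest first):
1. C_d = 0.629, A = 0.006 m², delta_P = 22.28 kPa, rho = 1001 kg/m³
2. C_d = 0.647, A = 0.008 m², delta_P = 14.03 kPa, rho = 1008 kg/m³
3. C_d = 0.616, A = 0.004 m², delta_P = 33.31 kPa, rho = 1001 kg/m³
Case 1: Q = 25.18 L/s
Case 2: Q = 27.31 L/s
Case 3: Q = 20.1 L/s
Ranking (highest first): 2, 1, 3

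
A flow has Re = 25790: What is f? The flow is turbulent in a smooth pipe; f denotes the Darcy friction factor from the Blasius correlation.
Formula: f = \frac{0.316}{Re^{0.25}}
f = 0.316/25790^0.25 = 0.02494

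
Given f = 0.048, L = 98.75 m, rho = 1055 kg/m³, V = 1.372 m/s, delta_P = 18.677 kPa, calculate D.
Formula: \Delta P = f \frac{L}{D} \frac{\rho V^2}{2}
Substituting knowns: 18.677 = 0.048·(98.75/D)·0.5·1055·1.372²/1000
Solving for D: D = 0.048·98.75·0.5·1055·1.372²/(18.677·1000) = 0.252 m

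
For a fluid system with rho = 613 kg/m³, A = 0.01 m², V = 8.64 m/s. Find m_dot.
Formula: \dot{m} = \rho A V
m_dot = 613·0.01·8.64 = 52.96 kg/s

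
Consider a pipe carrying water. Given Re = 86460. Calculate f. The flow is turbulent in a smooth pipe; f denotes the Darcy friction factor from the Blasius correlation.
Formula: f = \frac{0.316}{Re^{0.25}}
f = 0.316/86460^0.25 = 0.01843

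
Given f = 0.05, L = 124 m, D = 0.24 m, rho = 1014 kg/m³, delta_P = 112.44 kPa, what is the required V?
Formula: \Delta P = f \frac{L}{D} \frac{\rho V^2}{2}
Substituting knowns: 112.44 = 0.05·(124/0.24)·0.5·1014·V²/1000
Solving for V: V = √((112.44·1000)/(0.05·(124/0.24)·0.5·1014)) = 2.93 m/s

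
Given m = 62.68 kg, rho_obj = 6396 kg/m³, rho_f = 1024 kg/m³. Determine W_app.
Formula: W_{app} = mg\left(1 - \frac{\rho_f}{\rho_{obj}}\right)
W_app = 62.68·9.81·(1 − 1024/6396) = 516.4 N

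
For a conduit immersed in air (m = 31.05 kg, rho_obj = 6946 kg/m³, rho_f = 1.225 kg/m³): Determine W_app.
Formula: W_{app} = mg\left(1 - \frac{\rho_f}{\rho_{obj}}\right)
W_app = 31.05·9.81·(1 − 1.225/6946) = 304.5 N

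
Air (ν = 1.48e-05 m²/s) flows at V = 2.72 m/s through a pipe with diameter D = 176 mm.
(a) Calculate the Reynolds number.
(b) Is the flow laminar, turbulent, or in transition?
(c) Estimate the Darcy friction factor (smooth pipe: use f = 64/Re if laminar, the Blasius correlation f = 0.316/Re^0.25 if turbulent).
(a) Re = V·D/ν = 2.72·0.176/1.48e-05 = 32346
(b) Flow regime: turbulent (Re > 4000)
(c) Friction factor: f = 0.316/Re^0.25 = 0.316/32346^0.25 = 0.02356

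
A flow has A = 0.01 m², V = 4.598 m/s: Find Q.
Formula: Q = A V
Q = 0.01·4.598·1000 = 45.98 L/s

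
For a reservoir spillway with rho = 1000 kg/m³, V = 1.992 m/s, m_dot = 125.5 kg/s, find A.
Formula: \dot{m} = \rho A V
Substituting knowns: 125.5 = 1000·A·1.992
Solving for A: A = 125.5/(1000·1.992) = 0.063 m²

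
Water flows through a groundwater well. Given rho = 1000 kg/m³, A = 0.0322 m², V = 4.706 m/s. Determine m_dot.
Formula: \dot{m} = \rho A V
m_dot = 1000·0.0322·4.706 = 151.5 kg/s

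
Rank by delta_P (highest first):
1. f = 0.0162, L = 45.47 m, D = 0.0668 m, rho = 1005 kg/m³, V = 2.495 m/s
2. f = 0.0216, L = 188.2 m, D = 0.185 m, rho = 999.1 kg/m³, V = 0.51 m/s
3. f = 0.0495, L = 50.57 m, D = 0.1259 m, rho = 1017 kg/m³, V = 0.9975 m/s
Case 1: delta_P = 34.49 kPa
Case 2: delta_P = 2.855 kPa
Case 3: delta_P = 10.06 kPa
Ranking (highest first): 1, 3, 2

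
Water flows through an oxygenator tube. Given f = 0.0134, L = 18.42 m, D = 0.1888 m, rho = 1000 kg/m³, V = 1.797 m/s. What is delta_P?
Formula: \Delta P = f \frac{L}{D} \frac{\rho V^2}{2}
delta_P = 0.0134·(18.42/0.1888)·0.5·1000·1.797²/1000 = 2.111 kPa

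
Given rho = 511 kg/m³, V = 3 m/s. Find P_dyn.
Formula: P_{dyn} = \frac{1}{2} \rho V^2
P_dyn = 0.5·511·3²/1000 = 2.3 kPa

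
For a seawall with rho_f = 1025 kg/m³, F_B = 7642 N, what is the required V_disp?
Formula: F_B = \rho_f g V_{disp}
Substituting knowns: 7642 = 1025·9.81·V_disp
Solving for V_disp: V_disp = 7642/(1025·9.81) = 0.76 m³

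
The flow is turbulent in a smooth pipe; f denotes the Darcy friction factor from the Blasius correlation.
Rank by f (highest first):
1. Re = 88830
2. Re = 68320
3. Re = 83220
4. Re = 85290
Case 1: f = 0.0183
Case 2: f = 0.01955
Case 3: f = 0.01861
Case 4: f = 0.01849
Ranking (highest first): 2, 3, 4, 1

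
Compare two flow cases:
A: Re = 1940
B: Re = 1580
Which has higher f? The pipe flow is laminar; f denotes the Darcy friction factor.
f(A) = 0.03299, f(B) = 0.04051. Answer: B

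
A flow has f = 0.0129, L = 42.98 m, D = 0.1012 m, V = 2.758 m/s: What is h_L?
Formula: h_L = f \frac{L}{D} \frac{V^2}{2g}
h_L = 0.0129·(42.98/0.1012)·2.758²/(2·9.81) = 2.124 m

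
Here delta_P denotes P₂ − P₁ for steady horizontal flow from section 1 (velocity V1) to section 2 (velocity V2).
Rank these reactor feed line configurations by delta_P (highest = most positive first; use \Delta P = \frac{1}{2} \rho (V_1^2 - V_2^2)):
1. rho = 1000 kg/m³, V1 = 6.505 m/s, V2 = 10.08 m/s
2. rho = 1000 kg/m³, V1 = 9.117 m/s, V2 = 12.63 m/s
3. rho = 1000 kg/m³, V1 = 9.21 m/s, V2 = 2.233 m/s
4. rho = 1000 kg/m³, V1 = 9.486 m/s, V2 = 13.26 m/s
Case 1: delta_P = -29.65 kPa
Case 2: delta_P = -38.2 kPa
Case 3: delta_P = 39.92 kPa
Case 4: delta_P = -42.92 kPa
Ranking (highest first): 3, 1, 2, 4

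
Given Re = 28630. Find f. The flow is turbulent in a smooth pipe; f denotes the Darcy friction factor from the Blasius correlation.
Formula: f = \frac{0.316}{Re^{0.25}}
f = 0.316/28630^0.25 = 0.02429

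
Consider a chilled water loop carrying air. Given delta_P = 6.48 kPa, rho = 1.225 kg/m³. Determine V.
Formula: V = \sqrt{\frac{2 \Delta P}{\rho}}
V = √(2·(6.48·1000)/1.225) = 102.9 m/s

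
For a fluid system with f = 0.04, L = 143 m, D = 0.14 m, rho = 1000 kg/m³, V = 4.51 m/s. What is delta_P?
Formula: \Delta P = f \frac{L}{D} \frac{\rho V^2}{2}
delta_P = 0.04·(143/0.14)·0.5·1000·4.51²/1000 = 415.5 kPa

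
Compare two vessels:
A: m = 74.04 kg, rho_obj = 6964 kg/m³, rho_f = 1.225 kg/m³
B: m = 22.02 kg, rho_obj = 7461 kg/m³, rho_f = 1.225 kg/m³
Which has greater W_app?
W_app(A) = 726.2 N, W_app(B) = 216 N. Answer: A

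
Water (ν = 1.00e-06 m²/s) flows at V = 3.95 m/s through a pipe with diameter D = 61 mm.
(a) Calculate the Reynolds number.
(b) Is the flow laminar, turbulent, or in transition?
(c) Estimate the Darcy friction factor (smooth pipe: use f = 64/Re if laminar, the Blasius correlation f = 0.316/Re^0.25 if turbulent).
(a) Re = V·D/ν = 3.95·0.061/1.00e-06 = 240950
(b) Flow regime: turbulent (Re > 4000)
(c) Friction factor: f = 0.316/Re^0.25 = 0.316/240950^0.25 = 0.01426 (Blasius is strictly valid for Re ≲ 1e5; used here as the smooth-pipe estimate the problem specifies)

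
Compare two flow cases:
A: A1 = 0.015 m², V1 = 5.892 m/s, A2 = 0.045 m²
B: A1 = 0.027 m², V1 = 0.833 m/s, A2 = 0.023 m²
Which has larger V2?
V2(A) = 1.964 m/s, V2(B) = 0.9779 m/s. Answer: A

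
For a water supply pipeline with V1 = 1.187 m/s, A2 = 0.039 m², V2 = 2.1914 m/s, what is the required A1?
Formula: V_2 = \frac{A_1 V_1}{A_2}
Substituting knowns: 2.1914 = A1·1.187/0.039
Solving for A1: A1 = 2.1914·0.039/1.187 = 0.072 m²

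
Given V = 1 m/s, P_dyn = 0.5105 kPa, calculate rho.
Formula: P_{dyn} = \frac{1}{2} \rho V^2
Substituting knowns: 0.5105 = 0.5·rho·1²/1000
Solving for rho: rho = 2·(0.5105·1000)/1² = 1021 kg/m³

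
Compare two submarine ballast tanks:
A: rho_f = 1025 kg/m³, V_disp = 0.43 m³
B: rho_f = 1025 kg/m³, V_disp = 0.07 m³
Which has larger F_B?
F_B(A) = 4324 N, F_B(B) = 703.9 N. Answer: A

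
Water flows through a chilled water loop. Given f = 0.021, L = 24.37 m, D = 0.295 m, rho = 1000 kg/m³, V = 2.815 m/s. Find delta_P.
Formula: \Delta P = f \frac{L}{D} \frac{\rho V^2}{2}
delta_P = 0.021·(24.37/0.295)·0.5·1000·2.815²/1000 = 6.874 kPa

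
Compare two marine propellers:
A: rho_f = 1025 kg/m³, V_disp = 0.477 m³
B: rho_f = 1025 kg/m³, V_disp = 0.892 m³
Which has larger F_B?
F_B(A) = 4796 N, F_B(B) = 8969 N. Answer: B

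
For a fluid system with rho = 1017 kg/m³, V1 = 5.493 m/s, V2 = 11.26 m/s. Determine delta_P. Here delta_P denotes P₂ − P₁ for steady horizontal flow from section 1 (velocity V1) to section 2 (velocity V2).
Formula: \Delta P = \frac{1}{2} \rho (V_1^2 - V_2^2)
delta_P = 0.5·1017·(5.493² − 11.26²)/1000 = -49.13 kPa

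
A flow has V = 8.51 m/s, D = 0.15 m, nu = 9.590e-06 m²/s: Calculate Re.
Formula: Re = \frac{V D}{\nu}
Re = 8.51·0.15/9.590e-06 = 133107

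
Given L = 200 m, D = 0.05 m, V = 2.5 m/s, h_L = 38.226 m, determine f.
Formula: h_L = f \frac{L}{D} \frac{V^2}{2g}
Substituting knowns: 38.226 = f·(200/0.05)·2.5²/(2·9.81)
Solving for f: f = 38.226·2·9.81/((200/0.05)·2.5²) = 0.03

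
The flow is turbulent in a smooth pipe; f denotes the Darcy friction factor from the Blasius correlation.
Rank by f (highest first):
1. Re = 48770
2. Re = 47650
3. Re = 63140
Case 1: f = 0.02126
Case 2: f = 0.02139
Case 3: f = 0.01993
Ranking (highest first): 2, 1, 3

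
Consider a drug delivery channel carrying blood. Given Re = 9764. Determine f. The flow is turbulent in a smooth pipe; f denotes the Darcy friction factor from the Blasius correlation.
Formula: f = \frac{0.316}{Re^{0.25}}
f = 0.316/9764^0.25 = 0.03179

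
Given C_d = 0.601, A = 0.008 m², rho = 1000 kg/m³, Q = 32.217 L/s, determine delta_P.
Formula: Q = C_d A \sqrt{\frac{2 \Delta P}{\rho}}
Substituting knowns: 32.217 = 0.601·0.008·√(2·(delta_P·1000)/1000)·1000
Solving for delta_P: delta_P = ((32.217/1000)/(0.601·0.008))²·1000/2/1000 = 22.45 kPa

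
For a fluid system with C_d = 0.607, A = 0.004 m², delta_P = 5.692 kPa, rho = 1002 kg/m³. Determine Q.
Formula: Q = C_d A \sqrt{\frac{2 \Delta P}{\rho}}
Q = 0.607·0.004·√(2·(5.692·1000)/1002)·1000 = 8.184 L/s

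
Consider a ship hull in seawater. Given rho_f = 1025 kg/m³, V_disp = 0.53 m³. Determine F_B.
Formula: F_B = \rho_f g V_{disp}
F_B = 1025·9.81·0.53 = 5329 N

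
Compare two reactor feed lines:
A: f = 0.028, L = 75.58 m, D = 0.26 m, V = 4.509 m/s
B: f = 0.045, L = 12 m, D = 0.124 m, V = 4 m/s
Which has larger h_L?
h_L(A) = 8.434 m, h_L(B) = 3.551 m. Answer: A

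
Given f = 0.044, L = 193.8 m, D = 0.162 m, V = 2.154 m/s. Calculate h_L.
Formula: h_L = f \frac{L}{D} \frac{V^2}{2g}
h_L = 0.044·(193.8/0.162)·2.154²/(2·9.81) = 12.45 m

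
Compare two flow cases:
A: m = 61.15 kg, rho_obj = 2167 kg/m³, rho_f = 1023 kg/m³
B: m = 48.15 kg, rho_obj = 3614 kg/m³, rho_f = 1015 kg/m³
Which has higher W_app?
W_app(A) = 316.7 N, W_app(B) = 339.7 N. Answer: B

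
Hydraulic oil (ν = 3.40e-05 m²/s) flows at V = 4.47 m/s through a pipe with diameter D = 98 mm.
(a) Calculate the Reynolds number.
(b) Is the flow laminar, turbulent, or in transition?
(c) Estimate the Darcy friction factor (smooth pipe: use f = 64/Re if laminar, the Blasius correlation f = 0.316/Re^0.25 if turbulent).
(a) Re = V·D/ν = 4.47·0.098/3.40e-05 = 12884
(b) Flow regime: turbulent (Re > 4000)
(c) Friction factor: f = 0.316/Re^0.25 = 0.316/12884^0.25 = 0.02966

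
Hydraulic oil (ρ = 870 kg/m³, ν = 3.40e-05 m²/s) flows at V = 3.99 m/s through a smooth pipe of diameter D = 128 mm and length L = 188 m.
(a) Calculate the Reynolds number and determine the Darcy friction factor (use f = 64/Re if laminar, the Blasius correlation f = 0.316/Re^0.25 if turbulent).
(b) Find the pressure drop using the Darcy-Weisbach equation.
(a) Re = V·D/ν = 3.99·0.128/3.40e-05 = 15021 → turbulent (Re > 4000); f = 0.316/Re^0.25 = 0.316/15021^0.25 = 0.028544
(b) Darcy-Weisbach: ΔP = f·(L/D)·½ρV²/1000 = 0.028544·(188/0.128)·½·870·3.99²/1000 = 290.3 kPa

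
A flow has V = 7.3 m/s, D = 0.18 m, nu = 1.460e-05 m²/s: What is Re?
Formula: Re = \frac{V D}{\nu}
Re = 7.3·0.18/1.460e-05 = 90000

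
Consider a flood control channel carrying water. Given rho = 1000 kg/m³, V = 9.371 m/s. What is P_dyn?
Formula: P_{dyn} = \frac{1}{2} \rho V^2
P_dyn = 0.5·1000·9.371²/1000 = 43.91 kPa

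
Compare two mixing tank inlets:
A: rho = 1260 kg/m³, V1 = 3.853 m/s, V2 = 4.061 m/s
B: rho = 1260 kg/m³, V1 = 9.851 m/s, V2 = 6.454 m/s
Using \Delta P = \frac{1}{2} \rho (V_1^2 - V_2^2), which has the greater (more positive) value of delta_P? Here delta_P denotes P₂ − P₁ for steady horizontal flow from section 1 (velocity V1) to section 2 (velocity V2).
delta_P(A) = -1.037 kPa, delta_P(B) = 34.89 kPa. Answer: B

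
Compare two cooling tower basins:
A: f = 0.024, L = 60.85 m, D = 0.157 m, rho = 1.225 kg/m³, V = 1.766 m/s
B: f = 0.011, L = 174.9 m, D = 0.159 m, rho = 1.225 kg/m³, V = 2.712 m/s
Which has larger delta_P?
delta_P(A) = 0.01777 kPa, delta_P(B) = 0.05451 kPa. Answer: B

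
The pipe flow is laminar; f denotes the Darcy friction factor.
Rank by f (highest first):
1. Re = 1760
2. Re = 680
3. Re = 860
Case 1: f = 0.03636
Case 2: f = 0.09412
Case 3: f = 0.07442
Ranking (highest first): 2, 3, 1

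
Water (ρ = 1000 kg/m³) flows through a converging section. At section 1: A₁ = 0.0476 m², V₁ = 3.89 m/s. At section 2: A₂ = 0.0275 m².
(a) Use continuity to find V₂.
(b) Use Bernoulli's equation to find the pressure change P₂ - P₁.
(a) Continuity: A₁V₁=A₂V₂ -> V₂=A₁V₁/A₂=0.0476*3.89/0.0275=6.73 m/s
(b) Bernoulli: P₂-P₁=0.5*rho*(V₁^2-V₂^2)/1000=0.5*1000*(3.89^2-6.73^2)/1000=-15.08 kPa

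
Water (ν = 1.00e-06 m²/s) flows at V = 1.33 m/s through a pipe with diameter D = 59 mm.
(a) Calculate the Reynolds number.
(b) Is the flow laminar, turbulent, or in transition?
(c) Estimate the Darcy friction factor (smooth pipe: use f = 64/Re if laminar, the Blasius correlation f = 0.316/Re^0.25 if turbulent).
(a) Re = V·D/ν = 1.33·0.059/1.00e-06 = 78470
(b) Flow regime: turbulent (Re > 4000)
(c) Friction factor: f = 0.316/Re^0.25 = 0.316/78470^0.25 = 0.01888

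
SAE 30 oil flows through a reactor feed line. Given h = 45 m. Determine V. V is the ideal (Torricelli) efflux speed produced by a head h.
Formula: V = \sqrt{2 g h}
V = √(2·9.81·45) = 29.71 m/s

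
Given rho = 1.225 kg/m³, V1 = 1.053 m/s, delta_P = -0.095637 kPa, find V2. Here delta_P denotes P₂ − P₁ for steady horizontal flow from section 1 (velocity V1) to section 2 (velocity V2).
Formula: \Delta P = \frac{1}{2} \rho (V_1^2 - V_2^2)
Substituting knowns: -0.095637 = 0.5·1.225·(1.053² − V2²)/1000
Solving for V2: V2 = √(1.053² − 2·(-0.095637·1000)/1.225) = 12.54 m/s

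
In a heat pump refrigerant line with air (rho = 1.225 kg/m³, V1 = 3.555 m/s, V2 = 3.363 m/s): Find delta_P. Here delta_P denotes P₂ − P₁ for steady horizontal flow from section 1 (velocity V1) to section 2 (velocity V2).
Formula: \Delta P = \frac{1}{2} \rho (V_1^2 - V_2^2)
delta_P = 0.5·1.225·(3.555² − 3.363²)/1000 = 0.0008136 kPa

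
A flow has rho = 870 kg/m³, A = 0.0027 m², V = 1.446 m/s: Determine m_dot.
Formula: \dot{m} = \rho A V
m_dot = 870·0.0027·1.446 = 3.397 kg/s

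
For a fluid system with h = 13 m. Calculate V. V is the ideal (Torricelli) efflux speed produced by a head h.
Formula: V = \sqrt{2 g h}
V = √(2·9.81·13) = 15.97 m/s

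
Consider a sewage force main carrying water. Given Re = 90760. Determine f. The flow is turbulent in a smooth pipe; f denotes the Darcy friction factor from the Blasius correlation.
Formula: f = \frac{0.316}{Re^{0.25}}
f = 0.316/90760^0.25 = 0.01821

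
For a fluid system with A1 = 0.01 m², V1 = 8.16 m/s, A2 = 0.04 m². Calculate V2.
Formula: V_2 = \frac{A_1 V_1}{A_2}
V2 = 0.01·8.16/0.04 = 2.04 m/s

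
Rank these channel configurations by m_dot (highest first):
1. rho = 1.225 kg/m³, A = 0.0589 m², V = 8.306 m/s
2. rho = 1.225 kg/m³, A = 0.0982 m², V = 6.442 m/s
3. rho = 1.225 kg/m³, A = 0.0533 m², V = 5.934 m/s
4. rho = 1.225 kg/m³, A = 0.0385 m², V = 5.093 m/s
Case 1: m_dot = 0.5993 kg/s
Case 2: m_dot = 0.7749 kg/s
Case 3: m_dot = 0.3874 kg/s
Case 4: m_dot = 0.2402 kg/s
Ranking (highest first): 2, 1, 3, 4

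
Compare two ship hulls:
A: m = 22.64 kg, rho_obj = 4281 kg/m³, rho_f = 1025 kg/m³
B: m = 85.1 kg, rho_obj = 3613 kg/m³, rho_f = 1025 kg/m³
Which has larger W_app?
W_app(A) = 168.9 N, W_app(B) = 598 N. Answer: B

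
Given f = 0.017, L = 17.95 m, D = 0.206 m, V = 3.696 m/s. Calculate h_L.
Formula: h_L = f \frac{L}{D} \frac{V^2}{2g}
h_L = 0.017·(17.95/0.206)·3.696²/(2·9.81) = 1.031 m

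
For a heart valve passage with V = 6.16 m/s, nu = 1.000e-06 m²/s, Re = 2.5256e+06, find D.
Formula: Re = \frac{V D}{\nu}
Substituting knowns: 2.5256e+06 = 6.16·D/1.000e-06
Solving for D: D = 2.5256e+06·1.000e-06/6.16 = 0.41 m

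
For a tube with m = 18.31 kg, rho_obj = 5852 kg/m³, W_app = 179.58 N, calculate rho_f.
Formula: W_{app} = mg\left(1 - \frac{\rho_f}{\rho_{obj}}\right)
Substituting knowns: 179.58 = 18.31·9.81·(1 − rho_f/5852)
Solving for rho_f: rho_f = 5852·(1 − 179.58/(18.31·9.81)) = 1.339 kg/m³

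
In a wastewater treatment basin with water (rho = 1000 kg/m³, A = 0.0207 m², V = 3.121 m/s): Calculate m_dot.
Formula: \dot{m} = \rho A V
m_dot = 1000·0.0207·3.121 = 64.6 kg/s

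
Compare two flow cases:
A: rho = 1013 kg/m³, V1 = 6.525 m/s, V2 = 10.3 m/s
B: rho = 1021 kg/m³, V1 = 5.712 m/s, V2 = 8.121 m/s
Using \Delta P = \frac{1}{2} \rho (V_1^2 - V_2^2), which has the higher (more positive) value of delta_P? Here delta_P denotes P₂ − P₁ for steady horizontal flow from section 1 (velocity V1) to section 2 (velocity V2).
delta_P(A) = -32.17 kPa, delta_P(B) = -17.01 kPa. Answer: B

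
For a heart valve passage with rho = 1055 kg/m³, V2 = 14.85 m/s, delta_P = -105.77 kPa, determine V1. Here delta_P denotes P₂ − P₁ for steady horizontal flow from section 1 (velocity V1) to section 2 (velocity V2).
Formula: \Delta P = \frac{1}{2} \rho (V_1^2 - V_2^2)
Substituting knowns: -105.77 = 0.5·1055·(V1² − 14.85²)/1000
Solving for V1: V1 = √(14.85² + 2·(-105.77·1000)/1055) = 4.473 m/s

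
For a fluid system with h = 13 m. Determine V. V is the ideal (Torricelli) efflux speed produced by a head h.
Formula: V = \sqrt{2 g h}
V = √(2·9.81·13) = 15.97 m/s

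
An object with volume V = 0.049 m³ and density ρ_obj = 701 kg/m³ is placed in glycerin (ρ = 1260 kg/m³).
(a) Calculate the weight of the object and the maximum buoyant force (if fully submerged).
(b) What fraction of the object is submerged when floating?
(a) W=rho_obj*g*V=701*9.81*0.049=337.0 N; F_B(max)=rho*g*V=1260*9.81*0.049=605.7 N
(b) Floating fraction=rho_obj/rho=701/1260=0.556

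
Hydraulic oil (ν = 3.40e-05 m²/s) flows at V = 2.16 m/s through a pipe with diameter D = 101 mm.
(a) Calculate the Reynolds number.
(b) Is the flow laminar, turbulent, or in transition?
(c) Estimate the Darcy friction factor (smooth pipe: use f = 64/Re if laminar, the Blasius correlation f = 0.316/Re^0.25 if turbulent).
(a) Re = V·D/ν = 2.16·0.101/3.40e-05 = 6416.5
(b) Flow regime: turbulent (Re > 4000)
(c) Friction factor: f = 0.316/Re^0.25 = 0.316/6416.5^0.25 = 0.03531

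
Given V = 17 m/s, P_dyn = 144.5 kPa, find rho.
Formula: P_{dyn} = \frac{1}{2} \rho V^2
Substituting knowns: 144.5 = 0.5·rho·17²/1000
Solving for rho: rho = 2·(144.5·1000)/17² = 1000 kg/m³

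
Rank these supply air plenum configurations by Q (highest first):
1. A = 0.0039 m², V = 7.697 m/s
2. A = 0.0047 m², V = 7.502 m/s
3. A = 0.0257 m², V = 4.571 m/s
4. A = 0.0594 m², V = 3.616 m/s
Case 1: Q = 30.02 L/s
Case 2: Q = 35.26 L/s
Case 3: Q = 117.5 L/s
Case 4: Q = 214.8 L/s
Ranking (highest first): 4, 3, 2, 1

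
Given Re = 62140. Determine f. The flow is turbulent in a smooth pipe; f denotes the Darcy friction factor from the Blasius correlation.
Formula: f = \frac{0.316}{Re^{0.25}}
f = 0.316/62140^0.25 = 0.02001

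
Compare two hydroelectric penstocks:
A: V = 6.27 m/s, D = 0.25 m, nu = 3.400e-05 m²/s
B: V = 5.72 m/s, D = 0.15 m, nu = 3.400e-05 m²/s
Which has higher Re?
Re(A) = 46103, Re(B) = 25235. Answer: A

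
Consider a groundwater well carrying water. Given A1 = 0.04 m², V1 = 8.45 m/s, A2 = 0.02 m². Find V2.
Formula: V_2 = \frac{A_1 V_1}{A_2}
V2 = 0.04·8.45/0.02 = 16.9 m/s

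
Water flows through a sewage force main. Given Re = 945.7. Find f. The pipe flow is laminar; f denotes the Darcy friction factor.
Formula: f = \frac{64}{Re}
f = 64/945.7 = 0.06767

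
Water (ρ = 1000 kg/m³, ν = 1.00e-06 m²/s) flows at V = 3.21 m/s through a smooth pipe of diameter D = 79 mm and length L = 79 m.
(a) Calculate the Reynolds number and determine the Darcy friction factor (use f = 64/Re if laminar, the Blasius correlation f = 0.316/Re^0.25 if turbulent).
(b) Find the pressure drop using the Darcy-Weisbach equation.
(a) Re = V·D/ν = 3.21·0.079/1.00e-06 = 253590 → turbulent (Re > 4000); f = 0.316/Re^0.25 = 0.316/253590^0.25 = 0.014082 (Blasius is strictly valid for Re ≲ 1e5; used here as the smooth-pipe estimate the problem specifies)
(b) Darcy-Weisbach: ΔP = f·(L/D)·½ρV²/1000 = 0.014082·(79/0.079)·½·1000·3.21²/1000 = 72.55 kPa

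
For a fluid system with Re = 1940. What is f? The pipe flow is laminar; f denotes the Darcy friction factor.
Formula: f = \frac{64}{Re}
f = 64/1940 = 0.03299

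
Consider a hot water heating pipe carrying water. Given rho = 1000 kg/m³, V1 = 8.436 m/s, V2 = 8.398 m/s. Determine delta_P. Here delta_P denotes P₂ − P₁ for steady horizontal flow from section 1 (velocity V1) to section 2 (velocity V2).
Formula: \Delta P = \frac{1}{2} \rho (V_1^2 - V_2^2)
delta_P = 0.5·1000·(8.436² − 8.398²)/1000 = 0.3198 kPa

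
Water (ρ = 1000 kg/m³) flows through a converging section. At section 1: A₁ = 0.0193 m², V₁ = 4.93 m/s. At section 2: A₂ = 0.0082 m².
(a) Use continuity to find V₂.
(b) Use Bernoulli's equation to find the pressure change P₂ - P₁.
(a) Continuity: A₁V₁=A₂V₂ -> V₂=A₁V₁/A₂=0.0193*4.93/0.0082=11.60 m/s
(b) Bernoulli: P₂-P₁=0.5*rho*(V₁^2-V₂^2)/1000=0.5*1000*(4.93^2-11.60^2)/1000=-55.13 kPa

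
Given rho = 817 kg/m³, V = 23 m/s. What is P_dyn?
Formula: P_{dyn} = \frac{1}{2} \rho V^2
P_dyn = 0.5·817·23²/1000 = 216.1 kPa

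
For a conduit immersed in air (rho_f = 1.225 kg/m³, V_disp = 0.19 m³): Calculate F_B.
Formula: F_B = \rho_f g V_{disp}
F_B = 1.225·9.81·0.19 = 2.283 N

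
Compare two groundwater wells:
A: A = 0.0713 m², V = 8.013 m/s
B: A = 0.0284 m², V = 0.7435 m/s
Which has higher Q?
Q(A) = 571.3 L/s, Q(B) = 21.12 L/s. Answer: A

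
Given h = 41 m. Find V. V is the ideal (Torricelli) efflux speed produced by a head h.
Formula: V = \sqrt{2 g h}
V = √(2·9.81·41) = 28.36 m/s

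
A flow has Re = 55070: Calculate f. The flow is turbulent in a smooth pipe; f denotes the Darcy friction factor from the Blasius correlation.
Formula: f = \frac{0.316}{Re^{0.25}}
f = 0.316/55070^0.25 = 0.02063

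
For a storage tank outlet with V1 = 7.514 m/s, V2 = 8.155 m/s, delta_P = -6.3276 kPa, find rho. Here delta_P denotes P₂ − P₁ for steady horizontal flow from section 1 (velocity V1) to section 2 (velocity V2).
Formula: \Delta P = \frac{1}{2} \rho (V_1^2 - V_2^2)
Substituting knowns: -6.3276 = 0.5·rho·(7.514² − 8.155²)/1000
Solving for rho: rho = 2·(-6.3276·1000)/(7.514² − 8.155²) = 1260 kg/m³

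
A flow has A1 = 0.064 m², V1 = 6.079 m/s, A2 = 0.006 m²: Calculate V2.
Formula: V_2 = \frac{A_1 V_1}{A_2}
V2 = 0.064·6.079/0.006 = 64.84 m/s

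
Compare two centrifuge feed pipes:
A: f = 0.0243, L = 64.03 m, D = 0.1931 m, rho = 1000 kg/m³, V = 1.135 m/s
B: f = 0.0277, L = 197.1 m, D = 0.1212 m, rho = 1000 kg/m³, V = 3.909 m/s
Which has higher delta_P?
delta_P(A) = 5.19 kPa, delta_P(B) = 344.2 kPa. Answer: B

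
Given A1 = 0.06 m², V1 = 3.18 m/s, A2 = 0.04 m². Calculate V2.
Formula: V_2 = \frac{A_1 V_1}{A_2}
V2 = 0.06·3.18/0.04 = 4.77 m/s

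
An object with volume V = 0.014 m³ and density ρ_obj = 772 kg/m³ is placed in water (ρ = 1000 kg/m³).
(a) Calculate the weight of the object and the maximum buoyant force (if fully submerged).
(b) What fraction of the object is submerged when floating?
(a) W=rho_obj*g*V=772*9.81*0.014=106.0 N; F_B(max)=rho*g*V=1000*9.81*0.014=137.3 N
(b) Floating fraction=rho_obj/rho=772/1000=0.772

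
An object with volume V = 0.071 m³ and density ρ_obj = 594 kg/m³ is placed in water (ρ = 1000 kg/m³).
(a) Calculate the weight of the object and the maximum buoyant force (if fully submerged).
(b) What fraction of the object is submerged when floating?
(a) W=rho_obj*g*V=594*9.81*0.071=413.7 N; F_B(max)=rho*g*V=1000*9.81*0.071=696.5 N
(b) Floating fraction=rho_obj/rho=594/1000=0.594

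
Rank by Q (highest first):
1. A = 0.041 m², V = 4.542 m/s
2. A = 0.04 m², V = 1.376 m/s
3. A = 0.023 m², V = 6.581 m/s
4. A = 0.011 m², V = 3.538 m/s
Case 1: Q = 186.2 L/s
Case 2: Q = 55.04 L/s
Case 3: Q = 151.4 L/s
Case 4: Q = 38.92 L/s
Ranking (highest first): 1, 3, 2, 4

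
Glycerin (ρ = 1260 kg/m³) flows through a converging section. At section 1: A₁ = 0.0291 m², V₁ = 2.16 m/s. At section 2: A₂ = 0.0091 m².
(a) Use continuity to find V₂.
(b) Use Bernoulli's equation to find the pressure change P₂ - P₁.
(a) Continuity: A₁V₁=A₂V₂ -> V₂=A₁V₁/A₂=0.0291*2.16/0.0091=6.91 m/s
(b) Bernoulli: P₂-P₁=0.5*rho*(V₁^2-V₂^2)/1000=0.5*1260*(2.16^2-6.91^2)/1000=-27.14 kPa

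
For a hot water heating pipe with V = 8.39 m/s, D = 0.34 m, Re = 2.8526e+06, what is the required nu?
Formula: Re = \frac{V D}{\nu}
Substituting knowns: 2.8526e+06 = 8.39·0.34/nu
Solving for nu: nu = 8.39·0.34/2.8526e+06 = 1.000e-06 m²/s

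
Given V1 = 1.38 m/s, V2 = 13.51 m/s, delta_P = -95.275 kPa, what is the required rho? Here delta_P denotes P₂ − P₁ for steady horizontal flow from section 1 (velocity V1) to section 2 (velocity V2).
Formula: \Delta P = \frac{1}{2} \rho (V_1^2 - V_2^2)
Substituting knowns: -95.275 = 0.5·rho·(1.38² − 13.51²)/1000
Solving for rho: rho = 2·(-95.275·1000)/(1.38² − 13.51²) = 1055 kg/m³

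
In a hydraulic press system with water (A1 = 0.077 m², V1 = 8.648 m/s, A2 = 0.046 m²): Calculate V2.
Formula: V_2 = \frac{A_1 V_1}{A_2}
V2 = 0.077·8.648/0.046 = 14.48 m/s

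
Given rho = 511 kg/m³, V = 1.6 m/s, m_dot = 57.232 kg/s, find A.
Formula: \dot{m} = \rho A V
Substituting knowns: 57.232 = 511·A·1.6
Solving for A: A = 57.232/(511·1.6) = 0.07 m²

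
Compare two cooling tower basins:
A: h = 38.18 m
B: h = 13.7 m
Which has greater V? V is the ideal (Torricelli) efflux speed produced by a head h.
V(A) = 27.37 m/s, V(B) = 16.39 m/s. Answer: A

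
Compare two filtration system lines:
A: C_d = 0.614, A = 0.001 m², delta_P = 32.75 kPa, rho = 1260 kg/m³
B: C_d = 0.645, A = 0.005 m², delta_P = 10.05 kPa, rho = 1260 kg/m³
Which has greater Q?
Q(A) = 4.427 L/s, Q(B) = 12.88 L/s. Answer: B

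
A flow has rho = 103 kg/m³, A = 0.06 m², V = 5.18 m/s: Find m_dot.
Formula: \dot{m} = \rho A V
m_dot = 103·0.06·5.18 = 32.01 kg/s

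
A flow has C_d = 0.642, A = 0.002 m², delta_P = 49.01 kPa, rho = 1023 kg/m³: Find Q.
Formula: Q = C_d A \sqrt{\frac{2 \Delta P}{\rho}}
Q = 0.642·0.002·√(2·(49.01·1000)/1023)·1000 = 12.57 L/s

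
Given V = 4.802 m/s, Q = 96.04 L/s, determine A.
Formula: Q = A V
Substituting knowns: 96.04 = A·4.802·1000
Solving for A: A = (96.04/1000)/4.802 = 0.02 m²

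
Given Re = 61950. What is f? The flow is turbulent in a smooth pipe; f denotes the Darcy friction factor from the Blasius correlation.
Formula: f = \frac{0.316}{Re^{0.25}}
f = 0.316/61950^0.25 = 0.02003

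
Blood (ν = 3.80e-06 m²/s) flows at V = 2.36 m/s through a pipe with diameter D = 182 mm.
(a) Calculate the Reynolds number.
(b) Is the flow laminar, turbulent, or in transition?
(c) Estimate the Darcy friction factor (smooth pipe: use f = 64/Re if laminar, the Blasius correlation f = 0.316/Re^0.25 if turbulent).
(a) Re = V·D/ν = 2.36·0.182/3.80e-06 = 113030
(b) Flow regime: turbulent (Re > 4000)
(c) Friction factor: f = 0.316/Re^0.25 = 0.316/113030^0.25 = 0.01723 (Blasius is strictly valid for Re ≲ 1e5; used here as the smooth-pipe estimate the problem specifies)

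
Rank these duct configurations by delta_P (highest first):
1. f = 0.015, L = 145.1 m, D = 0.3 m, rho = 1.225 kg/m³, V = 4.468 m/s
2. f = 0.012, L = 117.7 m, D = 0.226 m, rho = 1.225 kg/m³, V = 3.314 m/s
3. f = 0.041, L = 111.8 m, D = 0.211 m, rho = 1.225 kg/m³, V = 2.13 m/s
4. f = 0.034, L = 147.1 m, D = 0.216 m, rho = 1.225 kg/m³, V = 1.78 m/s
Case 1: delta_P = 0.08871 kPa
Case 2: delta_P = 0.04204 kPa
Case 3: delta_P = 0.06037 kPa
Case 4: delta_P = 0.04493 kPa
Ranking (highest first): 1, 3, 4, 2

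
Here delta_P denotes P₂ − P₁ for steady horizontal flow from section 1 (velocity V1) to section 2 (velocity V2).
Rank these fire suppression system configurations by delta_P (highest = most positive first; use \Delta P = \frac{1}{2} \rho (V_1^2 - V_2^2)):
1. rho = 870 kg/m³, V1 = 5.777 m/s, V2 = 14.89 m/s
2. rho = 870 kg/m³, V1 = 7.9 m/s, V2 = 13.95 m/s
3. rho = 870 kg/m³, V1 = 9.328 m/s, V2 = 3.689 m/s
Case 1: delta_P = -81.93 kPa
Case 2: delta_P = -57.5 kPa
Case 3: delta_P = 31.93 kPa
Ranking (highest first): 3, 2, 1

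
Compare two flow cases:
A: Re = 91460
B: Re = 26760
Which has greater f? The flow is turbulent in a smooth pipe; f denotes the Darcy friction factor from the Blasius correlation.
f(A) = 0.01817, f(B) = 0.02471. Answer: B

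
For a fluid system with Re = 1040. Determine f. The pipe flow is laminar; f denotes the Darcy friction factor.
Formula: f = \frac{64}{Re}
f = 64/1040 = 0.06154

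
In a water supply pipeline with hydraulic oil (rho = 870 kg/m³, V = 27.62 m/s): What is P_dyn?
Formula: P_{dyn} = \frac{1}{2} \rho V^2
P_dyn = 0.5·870·27.62²/1000 = 331.8 kPa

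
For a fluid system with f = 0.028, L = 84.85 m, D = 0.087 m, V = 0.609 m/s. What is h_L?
Formula: h_L = f \frac{L}{D} \frac{V^2}{2g}
h_L = 0.028·(84.85/0.087)·0.609²/(2·9.81) = 0.5162 m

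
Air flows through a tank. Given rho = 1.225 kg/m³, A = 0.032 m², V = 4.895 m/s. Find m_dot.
Formula: \dot{m} = \rho A V
m_dot = 1.225·0.032·4.895 = 0.1919 kg/s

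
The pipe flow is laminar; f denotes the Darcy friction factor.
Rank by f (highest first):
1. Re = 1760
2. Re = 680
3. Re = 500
Case 1: f = 0.03636
Case 2: f = 0.09412
Case 3: f = 0.128
Ranking (highest first): 3, 2, 1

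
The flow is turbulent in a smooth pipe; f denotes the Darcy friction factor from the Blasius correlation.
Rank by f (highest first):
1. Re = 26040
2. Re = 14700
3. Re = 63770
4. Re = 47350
Case 1: f = 0.02488
Case 2: f = 0.0287
Case 3: f = 0.01989
Case 4: f = 0.02142
Ranking (highest first): 2, 1, 4, 3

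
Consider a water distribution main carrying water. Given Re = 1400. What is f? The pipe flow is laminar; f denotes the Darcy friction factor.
Formula: f = \frac{64}{Re}
f = 64/1400 = 0.04571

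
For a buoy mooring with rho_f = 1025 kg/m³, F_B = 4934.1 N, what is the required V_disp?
Formula: F_B = \rho_f g V_{disp}
Substituting knowns: 4934.1 = 1025·9.81·V_disp
Solving for V_disp: V_disp = 4934.1/(1025·9.81) = 0.4907 m³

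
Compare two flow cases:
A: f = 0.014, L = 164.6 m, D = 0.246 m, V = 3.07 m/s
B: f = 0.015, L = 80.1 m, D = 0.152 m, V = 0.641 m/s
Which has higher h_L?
h_L(A) = 4.5 m, h_L(B) = 0.1655 m. Answer: A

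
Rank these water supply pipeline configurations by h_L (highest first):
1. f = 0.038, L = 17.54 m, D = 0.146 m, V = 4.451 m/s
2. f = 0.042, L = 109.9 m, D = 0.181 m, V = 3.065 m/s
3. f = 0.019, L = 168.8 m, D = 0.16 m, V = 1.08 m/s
Case 1: h_L = 4.61 m
Case 2: h_L = 12.21 m
Case 3: h_L = 1.192 m
Ranking (highest first): 2, 1, 3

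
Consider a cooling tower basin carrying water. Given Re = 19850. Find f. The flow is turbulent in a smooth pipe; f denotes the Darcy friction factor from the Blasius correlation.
Formula: f = \frac{0.316}{Re^{0.25}}
f = 0.316/19850^0.25 = 0.02662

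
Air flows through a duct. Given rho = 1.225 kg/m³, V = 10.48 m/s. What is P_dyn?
Formula: P_{dyn} = \frac{1}{2} \rho V^2
P_dyn = 0.5·1.225·10.48²/1000 = 0.06727 kPa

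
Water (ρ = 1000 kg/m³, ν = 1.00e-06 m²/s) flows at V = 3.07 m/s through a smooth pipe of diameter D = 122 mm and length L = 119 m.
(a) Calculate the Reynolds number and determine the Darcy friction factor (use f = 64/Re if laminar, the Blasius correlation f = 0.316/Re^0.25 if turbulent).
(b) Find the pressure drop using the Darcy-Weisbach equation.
(a) Re = V·D/ν = 3.07·0.122/1.00e-06 = 374540 → turbulent (Re > 4000); f = 0.316/Re^0.25 = 0.316/374540^0.25 = 0.012774 (Blasius is strictly valid for Re ≲ 1e5; used here as the smooth-pipe estimate the problem specifies)
(b) Darcy-Weisbach: ΔP = f·(L/D)·½ρV²/1000 = 0.012774·(119/0.122)·½·1000·3.07²/1000 = 58.72 kPa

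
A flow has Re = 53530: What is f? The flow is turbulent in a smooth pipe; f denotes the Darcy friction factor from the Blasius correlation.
Formula: f = \frac{0.316}{Re^{0.25}}
f = 0.316/53530^0.25 = 0.02077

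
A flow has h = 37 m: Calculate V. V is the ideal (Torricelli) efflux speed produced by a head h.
Formula: V = \sqrt{2 g h}
V = √(2·9.81·37) = 26.94 m/s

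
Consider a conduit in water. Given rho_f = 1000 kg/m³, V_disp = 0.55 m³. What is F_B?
Formula: F_B = \rho_f g V_{disp}
F_B = 1000·9.81·0.55 = 5396 N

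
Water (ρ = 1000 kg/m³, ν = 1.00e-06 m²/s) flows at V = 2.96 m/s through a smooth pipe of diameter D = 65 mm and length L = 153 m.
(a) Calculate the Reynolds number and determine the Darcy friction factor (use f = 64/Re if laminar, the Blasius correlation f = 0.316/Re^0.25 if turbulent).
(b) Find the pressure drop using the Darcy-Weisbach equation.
(a) Re = V·D/ν = 2.96·0.065/1.00e-06 = 192400 → turbulent (Re > 4000); f = 0.316/Re^0.25 = 0.316/192400^0.25 = 0.015088 (Blasius is strictly valid for Re ≲ 1e5; used here as the smooth-pipe estimate the problem specifies)
(b) Darcy-Weisbach: ΔP = f·(L/D)·½ρV²/1000 = 0.015088·(153/0.065)·½·1000·2.96²/1000 = 155.6 kPa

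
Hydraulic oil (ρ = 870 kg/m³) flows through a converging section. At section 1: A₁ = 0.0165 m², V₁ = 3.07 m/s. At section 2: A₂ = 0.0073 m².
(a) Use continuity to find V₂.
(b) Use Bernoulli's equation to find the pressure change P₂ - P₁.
(a) Continuity: A₁V₁=A₂V₂ -> V₂=A₁V₁/A₂=0.0165*3.07/0.0073=6.94 m/s
(b) Bernoulli: P₂-P₁=0.5*rho*(V₁^2-V₂^2)/1000=0.5*870*(3.07^2-6.94^2)/1000=-16.85 kPa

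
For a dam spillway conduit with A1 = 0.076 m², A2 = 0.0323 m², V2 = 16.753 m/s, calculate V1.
Formula: V_2 = \frac{A_1 V_1}{A_2}
Substituting knowns: 16.753 = 0.076·V1/0.0323
Solving for V1: V1 = 16.753·0.0323/0.076 = 7.12 m/s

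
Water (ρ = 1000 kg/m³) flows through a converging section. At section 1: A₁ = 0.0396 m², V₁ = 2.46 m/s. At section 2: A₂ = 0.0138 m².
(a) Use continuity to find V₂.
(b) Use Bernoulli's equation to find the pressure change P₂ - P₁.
(a) Continuity: A₁V₁=A₂V₂ -> V₂=A₁V₁/A₂=0.0396*2.46/0.0138=7.06 m/s
(b) Bernoulli: P₂-P₁=0.5*rho*(V₁^2-V₂^2)/1000=0.5*1000*(2.46^2-7.06^2)/1000=-21.9 kPa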